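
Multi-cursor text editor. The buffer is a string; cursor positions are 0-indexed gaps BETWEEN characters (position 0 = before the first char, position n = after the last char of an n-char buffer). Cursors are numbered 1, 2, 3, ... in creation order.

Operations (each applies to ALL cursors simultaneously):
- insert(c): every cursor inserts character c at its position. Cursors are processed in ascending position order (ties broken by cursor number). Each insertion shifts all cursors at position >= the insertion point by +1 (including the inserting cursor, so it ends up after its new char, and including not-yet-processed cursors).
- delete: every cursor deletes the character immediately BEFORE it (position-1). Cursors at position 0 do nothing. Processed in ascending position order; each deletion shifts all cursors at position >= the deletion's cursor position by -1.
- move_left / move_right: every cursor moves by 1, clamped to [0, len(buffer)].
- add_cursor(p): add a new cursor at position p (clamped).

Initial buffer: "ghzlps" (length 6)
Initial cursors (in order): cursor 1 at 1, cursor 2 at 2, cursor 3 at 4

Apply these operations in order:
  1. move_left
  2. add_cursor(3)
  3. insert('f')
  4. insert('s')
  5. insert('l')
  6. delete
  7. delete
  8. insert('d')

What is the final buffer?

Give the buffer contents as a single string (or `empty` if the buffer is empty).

Answer: fdgfdhzffddlps

Derivation:
After op 1 (move_left): buffer="ghzlps" (len 6), cursors c1@0 c2@1 c3@3, authorship ......
After op 2 (add_cursor(3)): buffer="ghzlps" (len 6), cursors c1@0 c2@1 c3@3 c4@3, authorship ......
After op 3 (insert('f')): buffer="fgfhzfflps" (len 10), cursors c1@1 c2@3 c3@7 c4@7, authorship 1.2..34...
After op 4 (insert('s')): buffer="fsgfshzffsslps" (len 14), cursors c1@2 c2@5 c3@11 c4@11, authorship 11.22..3434...
After op 5 (insert('l')): buffer="fslgfslhzffsslllps" (len 18), cursors c1@3 c2@7 c3@15 c4@15, authorship 111.222..343434...
After op 6 (delete): buffer="fsgfshzffsslps" (len 14), cursors c1@2 c2@5 c3@11 c4@11, authorship 11.22..3434...
After op 7 (delete): buffer="fgfhzfflps" (len 10), cursors c1@1 c2@3 c3@7 c4@7, authorship 1.2..34...
After op 8 (insert('d')): buffer="fdgfdhzffddlps" (len 14), cursors c1@2 c2@5 c3@11 c4@11, authorship 11.22..3434...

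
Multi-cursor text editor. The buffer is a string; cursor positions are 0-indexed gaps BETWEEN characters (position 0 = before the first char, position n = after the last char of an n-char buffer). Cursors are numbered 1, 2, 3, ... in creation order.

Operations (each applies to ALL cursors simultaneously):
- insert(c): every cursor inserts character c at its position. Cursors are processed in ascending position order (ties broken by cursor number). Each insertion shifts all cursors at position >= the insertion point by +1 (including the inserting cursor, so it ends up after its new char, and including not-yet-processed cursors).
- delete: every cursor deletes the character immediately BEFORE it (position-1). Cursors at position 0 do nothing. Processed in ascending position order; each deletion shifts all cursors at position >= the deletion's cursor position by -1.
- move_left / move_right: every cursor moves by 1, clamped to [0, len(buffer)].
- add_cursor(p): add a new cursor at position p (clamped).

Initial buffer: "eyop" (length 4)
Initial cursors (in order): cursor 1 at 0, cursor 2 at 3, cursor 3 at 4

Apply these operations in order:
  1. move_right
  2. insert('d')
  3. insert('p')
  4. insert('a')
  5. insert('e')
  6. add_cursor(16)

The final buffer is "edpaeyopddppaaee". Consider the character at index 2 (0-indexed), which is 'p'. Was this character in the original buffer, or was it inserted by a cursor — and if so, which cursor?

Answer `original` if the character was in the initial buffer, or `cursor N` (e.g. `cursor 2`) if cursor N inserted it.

Answer: cursor 1

Derivation:
After op 1 (move_right): buffer="eyop" (len 4), cursors c1@1 c2@4 c3@4, authorship ....
After op 2 (insert('d')): buffer="edyopdd" (len 7), cursors c1@2 c2@7 c3@7, authorship .1...23
After op 3 (insert('p')): buffer="edpyopddpp" (len 10), cursors c1@3 c2@10 c3@10, authorship .11...2323
After op 4 (insert('a')): buffer="edpayopddppaa" (len 13), cursors c1@4 c2@13 c3@13, authorship .111...232323
After op 5 (insert('e')): buffer="edpaeyopddppaaee" (len 16), cursors c1@5 c2@16 c3@16, authorship .1111...23232323
After op 6 (add_cursor(16)): buffer="edpaeyopddppaaee" (len 16), cursors c1@5 c2@16 c3@16 c4@16, authorship .1111...23232323
Authorship (.=original, N=cursor N): . 1 1 1 1 . . . 2 3 2 3 2 3 2 3
Index 2: author = 1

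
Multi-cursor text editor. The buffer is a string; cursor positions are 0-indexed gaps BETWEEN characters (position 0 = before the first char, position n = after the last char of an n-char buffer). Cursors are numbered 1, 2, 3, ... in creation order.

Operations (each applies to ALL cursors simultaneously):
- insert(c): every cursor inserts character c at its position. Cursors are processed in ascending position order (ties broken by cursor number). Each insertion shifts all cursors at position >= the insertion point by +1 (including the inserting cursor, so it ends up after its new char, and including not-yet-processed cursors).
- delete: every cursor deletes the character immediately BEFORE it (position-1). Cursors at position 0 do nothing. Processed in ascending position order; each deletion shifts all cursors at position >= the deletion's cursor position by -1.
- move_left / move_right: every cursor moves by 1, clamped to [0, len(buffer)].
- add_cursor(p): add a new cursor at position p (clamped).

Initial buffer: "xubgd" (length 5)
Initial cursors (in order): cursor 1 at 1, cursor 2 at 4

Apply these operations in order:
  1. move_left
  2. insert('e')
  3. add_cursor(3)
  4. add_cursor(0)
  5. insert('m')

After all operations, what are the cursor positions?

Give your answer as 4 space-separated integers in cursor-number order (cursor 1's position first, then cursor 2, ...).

Answer: 3 9 6 1

Derivation:
After op 1 (move_left): buffer="xubgd" (len 5), cursors c1@0 c2@3, authorship .....
After op 2 (insert('e')): buffer="exubegd" (len 7), cursors c1@1 c2@5, authorship 1...2..
After op 3 (add_cursor(3)): buffer="exubegd" (len 7), cursors c1@1 c3@3 c2@5, authorship 1...2..
After op 4 (add_cursor(0)): buffer="exubegd" (len 7), cursors c4@0 c1@1 c3@3 c2@5, authorship 1...2..
After op 5 (insert('m')): buffer="memxumbemgd" (len 11), cursors c4@1 c1@3 c3@6 c2@9, authorship 411..3.22..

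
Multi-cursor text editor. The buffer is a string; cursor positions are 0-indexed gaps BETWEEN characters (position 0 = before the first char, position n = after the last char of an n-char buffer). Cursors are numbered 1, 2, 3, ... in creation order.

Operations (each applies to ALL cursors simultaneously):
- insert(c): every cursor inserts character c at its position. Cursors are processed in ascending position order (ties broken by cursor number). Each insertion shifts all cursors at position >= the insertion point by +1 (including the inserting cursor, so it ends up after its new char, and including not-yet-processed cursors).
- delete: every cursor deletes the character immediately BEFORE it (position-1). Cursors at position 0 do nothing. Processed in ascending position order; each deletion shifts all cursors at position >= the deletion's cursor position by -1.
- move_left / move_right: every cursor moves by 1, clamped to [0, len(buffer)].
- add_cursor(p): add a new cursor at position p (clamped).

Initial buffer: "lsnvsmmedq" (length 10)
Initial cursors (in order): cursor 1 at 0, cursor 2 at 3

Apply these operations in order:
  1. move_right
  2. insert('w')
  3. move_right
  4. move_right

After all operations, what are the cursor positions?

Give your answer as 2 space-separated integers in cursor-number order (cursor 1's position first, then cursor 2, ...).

Answer: 4 8

Derivation:
After op 1 (move_right): buffer="lsnvsmmedq" (len 10), cursors c1@1 c2@4, authorship ..........
After op 2 (insert('w')): buffer="lwsnvwsmmedq" (len 12), cursors c1@2 c2@6, authorship .1...2......
After op 3 (move_right): buffer="lwsnvwsmmedq" (len 12), cursors c1@3 c2@7, authorship .1...2......
After op 4 (move_right): buffer="lwsnvwsmmedq" (len 12), cursors c1@4 c2@8, authorship .1...2......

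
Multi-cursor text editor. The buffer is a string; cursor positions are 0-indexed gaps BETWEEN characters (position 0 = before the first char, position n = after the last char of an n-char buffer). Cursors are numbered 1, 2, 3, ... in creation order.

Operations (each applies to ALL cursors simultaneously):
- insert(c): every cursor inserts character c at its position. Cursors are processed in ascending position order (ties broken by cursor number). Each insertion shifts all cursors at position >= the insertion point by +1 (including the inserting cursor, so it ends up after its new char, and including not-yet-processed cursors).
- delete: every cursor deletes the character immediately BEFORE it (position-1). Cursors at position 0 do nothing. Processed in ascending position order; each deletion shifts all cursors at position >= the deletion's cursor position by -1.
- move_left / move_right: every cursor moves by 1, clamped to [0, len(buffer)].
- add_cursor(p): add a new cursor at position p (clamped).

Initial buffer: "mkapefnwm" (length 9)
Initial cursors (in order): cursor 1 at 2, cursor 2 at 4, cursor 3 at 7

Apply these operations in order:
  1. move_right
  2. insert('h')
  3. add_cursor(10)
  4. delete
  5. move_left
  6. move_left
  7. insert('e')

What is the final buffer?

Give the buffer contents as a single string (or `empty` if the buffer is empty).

Answer: mekaepeeefnm

Derivation:
After op 1 (move_right): buffer="mkapefnwm" (len 9), cursors c1@3 c2@5 c3@8, authorship .........
After op 2 (insert('h')): buffer="mkahpehfnwhm" (len 12), cursors c1@4 c2@7 c3@11, authorship ...1..2...3.
After op 3 (add_cursor(10)): buffer="mkahpehfnwhm" (len 12), cursors c1@4 c2@7 c4@10 c3@11, authorship ...1..2...3.
After op 4 (delete): buffer="mkapefnm" (len 8), cursors c1@3 c2@5 c3@7 c4@7, authorship ........
After op 5 (move_left): buffer="mkapefnm" (len 8), cursors c1@2 c2@4 c3@6 c4@6, authorship ........
After op 6 (move_left): buffer="mkapefnm" (len 8), cursors c1@1 c2@3 c3@5 c4@5, authorship ........
After op 7 (insert('e')): buffer="mekaepeeefnm" (len 12), cursors c1@2 c2@5 c3@9 c4@9, authorship .1..2..34...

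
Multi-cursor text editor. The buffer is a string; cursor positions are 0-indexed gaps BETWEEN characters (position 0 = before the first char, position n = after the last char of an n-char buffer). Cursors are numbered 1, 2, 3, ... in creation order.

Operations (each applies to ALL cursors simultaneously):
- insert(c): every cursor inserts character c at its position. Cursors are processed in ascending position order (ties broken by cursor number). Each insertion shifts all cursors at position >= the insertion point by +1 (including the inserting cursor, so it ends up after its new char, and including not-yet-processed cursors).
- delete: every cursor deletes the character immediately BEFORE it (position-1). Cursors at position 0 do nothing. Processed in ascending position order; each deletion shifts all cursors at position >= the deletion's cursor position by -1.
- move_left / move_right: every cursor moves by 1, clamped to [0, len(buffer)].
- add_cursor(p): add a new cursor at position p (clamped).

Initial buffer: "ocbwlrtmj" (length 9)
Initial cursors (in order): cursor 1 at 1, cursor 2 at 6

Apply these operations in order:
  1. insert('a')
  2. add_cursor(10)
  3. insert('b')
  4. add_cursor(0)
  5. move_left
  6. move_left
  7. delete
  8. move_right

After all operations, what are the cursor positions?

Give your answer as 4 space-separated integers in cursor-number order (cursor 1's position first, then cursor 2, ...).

Answer: 1 7 9 1

Derivation:
After op 1 (insert('a')): buffer="oacbwlratmj" (len 11), cursors c1@2 c2@8, authorship .1.....2...
After op 2 (add_cursor(10)): buffer="oacbwlratmj" (len 11), cursors c1@2 c2@8 c3@10, authorship .1.....2...
After op 3 (insert('b')): buffer="oabcbwlrabtmbj" (len 14), cursors c1@3 c2@10 c3@13, authorship .11.....22..3.
After op 4 (add_cursor(0)): buffer="oabcbwlrabtmbj" (len 14), cursors c4@0 c1@3 c2@10 c3@13, authorship .11.....22..3.
After op 5 (move_left): buffer="oabcbwlrabtmbj" (len 14), cursors c4@0 c1@2 c2@9 c3@12, authorship .11.....22..3.
After op 6 (move_left): buffer="oabcbwlrabtmbj" (len 14), cursors c4@0 c1@1 c2@8 c3@11, authorship .11.....22..3.
After op 7 (delete): buffer="abcbwlabmbj" (len 11), cursors c1@0 c4@0 c2@6 c3@8, authorship 11....22.3.
After op 8 (move_right): buffer="abcbwlabmbj" (len 11), cursors c1@1 c4@1 c2@7 c3@9, authorship 11....22.3.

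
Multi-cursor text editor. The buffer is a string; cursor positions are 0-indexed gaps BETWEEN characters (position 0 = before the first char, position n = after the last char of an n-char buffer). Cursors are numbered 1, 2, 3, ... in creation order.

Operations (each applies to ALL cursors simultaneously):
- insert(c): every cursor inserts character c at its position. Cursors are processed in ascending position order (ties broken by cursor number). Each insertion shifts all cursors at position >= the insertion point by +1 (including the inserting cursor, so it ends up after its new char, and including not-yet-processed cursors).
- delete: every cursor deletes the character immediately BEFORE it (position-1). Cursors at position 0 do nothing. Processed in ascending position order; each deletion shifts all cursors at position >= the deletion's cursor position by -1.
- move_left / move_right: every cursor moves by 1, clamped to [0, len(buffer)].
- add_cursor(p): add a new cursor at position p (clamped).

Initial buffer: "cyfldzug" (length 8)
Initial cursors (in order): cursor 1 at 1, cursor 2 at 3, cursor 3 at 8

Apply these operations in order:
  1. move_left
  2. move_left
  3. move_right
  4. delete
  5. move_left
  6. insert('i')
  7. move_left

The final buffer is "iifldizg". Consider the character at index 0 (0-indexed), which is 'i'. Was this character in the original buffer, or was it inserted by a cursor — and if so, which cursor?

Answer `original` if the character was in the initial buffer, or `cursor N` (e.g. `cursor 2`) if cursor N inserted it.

After op 1 (move_left): buffer="cyfldzug" (len 8), cursors c1@0 c2@2 c3@7, authorship ........
After op 2 (move_left): buffer="cyfldzug" (len 8), cursors c1@0 c2@1 c3@6, authorship ........
After op 3 (move_right): buffer="cyfldzug" (len 8), cursors c1@1 c2@2 c3@7, authorship ........
After op 4 (delete): buffer="fldzg" (len 5), cursors c1@0 c2@0 c3@4, authorship .....
After op 5 (move_left): buffer="fldzg" (len 5), cursors c1@0 c2@0 c3@3, authorship .....
After op 6 (insert('i')): buffer="iifldizg" (len 8), cursors c1@2 c2@2 c3@6, authorship 12...3..
After op 7 (move_left): buffer="iifldizg" (len 8), cursors c1@1 c2@1 c3@5, authorship 12...3..
Authorship (.=original, N=cursor N): 1 2 . . . 3 . .
Index 0: author = 1

Answer: cursor 1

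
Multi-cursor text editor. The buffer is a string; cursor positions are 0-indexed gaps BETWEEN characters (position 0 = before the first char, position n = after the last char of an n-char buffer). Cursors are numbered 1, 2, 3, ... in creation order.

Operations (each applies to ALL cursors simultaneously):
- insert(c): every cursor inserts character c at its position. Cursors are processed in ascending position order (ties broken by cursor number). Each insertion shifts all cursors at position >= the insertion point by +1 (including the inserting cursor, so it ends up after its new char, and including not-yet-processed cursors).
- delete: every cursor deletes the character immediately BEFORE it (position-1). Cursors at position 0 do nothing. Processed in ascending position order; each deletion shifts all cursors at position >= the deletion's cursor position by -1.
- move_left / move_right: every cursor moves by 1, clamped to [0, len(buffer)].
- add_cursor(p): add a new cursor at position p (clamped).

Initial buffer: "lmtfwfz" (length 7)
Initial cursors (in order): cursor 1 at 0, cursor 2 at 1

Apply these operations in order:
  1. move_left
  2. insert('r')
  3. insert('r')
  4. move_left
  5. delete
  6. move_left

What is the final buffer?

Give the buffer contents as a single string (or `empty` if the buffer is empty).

Answer: rrlmtfwfz

Derivation:
After op 1 (move_left): buffer="lmtfwfz" (len 7), cursors c1@0 c2@0, authorship .......
After op 2 (insert('r')): buffer="rrlmtfwfz" (len 9), cursors c1@2 c2@2, authorship 12.......
After op 3 (insert('r')): buffer="rrrrlmtfwfz" (len 11), cursors c1@4 c2@4, authorship 1212.......
After op 4 (move_left): buffer="rrrrlmtfwfz" (len 11), cursors c1@3 c2@3, authorship 1212.......
After op 5 (delete): buffer="rrlmtfwfz" (len 9), cursors c1@1 c2@1, authorship 12.......
After op 6 (move_left): buffer="rrlmtfwfz" (len 9), cursors c1@0 c2@0, authorship 12.......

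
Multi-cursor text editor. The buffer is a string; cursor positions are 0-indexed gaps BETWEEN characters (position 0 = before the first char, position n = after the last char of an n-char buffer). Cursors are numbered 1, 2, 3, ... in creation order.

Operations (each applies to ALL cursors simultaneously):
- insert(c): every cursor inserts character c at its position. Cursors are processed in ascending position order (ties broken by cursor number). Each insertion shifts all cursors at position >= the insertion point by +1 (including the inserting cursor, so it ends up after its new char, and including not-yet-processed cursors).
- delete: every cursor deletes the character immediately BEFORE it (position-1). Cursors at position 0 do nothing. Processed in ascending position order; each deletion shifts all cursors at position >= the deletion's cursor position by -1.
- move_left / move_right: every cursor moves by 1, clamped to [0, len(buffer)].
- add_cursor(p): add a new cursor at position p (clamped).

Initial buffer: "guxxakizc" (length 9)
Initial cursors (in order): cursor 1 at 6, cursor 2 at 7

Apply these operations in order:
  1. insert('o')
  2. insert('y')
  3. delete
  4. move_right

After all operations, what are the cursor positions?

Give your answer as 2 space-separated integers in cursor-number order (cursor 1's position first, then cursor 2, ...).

Answer: 8 10

Derivation:
After op 1 (insert('o')): buffer="guxxakoiozc" (len 11), cursors c1@7 c2@9, authorship ......1.2..
After op 2 (insert('y')): buffer="guxxakoyioyzc" (len 13), cursors c1@8 c2@11, authorship ......11.22..
After op 3 (delete): buffer="guxxakoiozc" (len 11), cursors c1@7 c2@9, authorship ......1.2..
After op 4 (move_right): buffer="guxxakoiozc" (len 11), cursors c1@8 c2@10, authorship ......1.2..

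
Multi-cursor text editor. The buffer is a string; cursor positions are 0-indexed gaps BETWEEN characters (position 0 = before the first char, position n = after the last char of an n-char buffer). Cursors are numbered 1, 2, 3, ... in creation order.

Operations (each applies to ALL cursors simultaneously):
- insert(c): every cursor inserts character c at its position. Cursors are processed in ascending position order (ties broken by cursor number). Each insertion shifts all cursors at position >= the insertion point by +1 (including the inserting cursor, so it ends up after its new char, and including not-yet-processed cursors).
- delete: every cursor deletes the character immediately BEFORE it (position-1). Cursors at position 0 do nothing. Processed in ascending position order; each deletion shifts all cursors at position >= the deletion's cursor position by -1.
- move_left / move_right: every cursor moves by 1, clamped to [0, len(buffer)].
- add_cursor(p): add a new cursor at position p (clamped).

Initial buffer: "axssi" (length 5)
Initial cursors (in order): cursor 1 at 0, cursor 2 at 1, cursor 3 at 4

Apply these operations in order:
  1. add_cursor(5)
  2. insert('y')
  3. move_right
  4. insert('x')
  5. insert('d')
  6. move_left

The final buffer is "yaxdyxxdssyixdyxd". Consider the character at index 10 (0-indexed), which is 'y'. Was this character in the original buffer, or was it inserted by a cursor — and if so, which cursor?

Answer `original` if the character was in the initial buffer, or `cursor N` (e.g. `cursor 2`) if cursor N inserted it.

Answer: cursor 3

Derivation:
After op 1 (add_cursor(5)): buffer="axssi" (len 5), cursors c1@0 c2@1 c3@4 c4@5, authorship .....
After op 2 (insert('y')): buffer="yayxssyiy" (len 9), cursors c1@1 c2@3 c3@7 c4@9, authorship 1.2...3.4
After op 3 (move_right): buffer="yayxssyiy" (len 9), cursors c1@2 c2@4 c3@8 c4@9, authorship 1.2...3.4
After op 4 (insert('x')): buffer="yaxyxxssyixyx" (len 13), cursors c1@3 c2@6 c3@11 c4@13, authorship 1.12.2..3.344
After op 5 (insert('d')): buffer="yaxdyxxdssyixdyxd" (len 17), cursors c1@4 c2@8 c3@14 c4@17, authorship 1.112.22..3.33444
After op 6 (move_left): buffer="yaxdyxxdssyixdyxd" (len 17), cursors c1@3 c2@7 c3@13 c4@16, authorship 1.112.22..3.33444
Authorship (.=original, N=cursor N): 1 . 1 1 2 . 2 2 . . 3 . 3 3 4 4 4
Index 10: author = 3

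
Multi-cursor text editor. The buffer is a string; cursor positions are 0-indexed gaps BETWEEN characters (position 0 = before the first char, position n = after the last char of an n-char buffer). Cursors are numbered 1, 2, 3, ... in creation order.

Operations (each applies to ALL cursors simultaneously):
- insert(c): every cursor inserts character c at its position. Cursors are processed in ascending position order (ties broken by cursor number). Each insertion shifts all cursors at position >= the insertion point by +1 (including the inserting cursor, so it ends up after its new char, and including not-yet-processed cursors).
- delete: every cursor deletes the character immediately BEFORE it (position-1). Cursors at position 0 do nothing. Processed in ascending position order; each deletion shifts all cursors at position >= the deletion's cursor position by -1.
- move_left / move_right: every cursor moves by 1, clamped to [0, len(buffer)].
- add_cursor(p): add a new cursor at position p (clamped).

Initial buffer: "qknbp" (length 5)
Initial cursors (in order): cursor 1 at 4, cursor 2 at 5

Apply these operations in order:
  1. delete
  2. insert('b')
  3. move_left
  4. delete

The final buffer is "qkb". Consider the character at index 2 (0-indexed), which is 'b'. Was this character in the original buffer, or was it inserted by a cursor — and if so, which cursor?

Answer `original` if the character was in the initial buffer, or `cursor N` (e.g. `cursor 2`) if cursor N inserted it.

Answer: cursor 2

Derivation:
After op 1 (delete): buffer="qkn" (len 3), cursors c1@3 c2@3, authorship ...
After op 2 (insert('b')): buffer="qknbb" (len 5), cursors c1@5 c2@5, authorship ...12
After op 3 (move_left): buffer="qknbb" (len 5), cursors c1@4 c2@4, authorship ...12
After op 4 (delete): buffer="qkb" (len 3), cursors c1@2 c2@2, authorship ..2
Authorship (.=original, N=cursor N): . . 2
Index 2: author = 2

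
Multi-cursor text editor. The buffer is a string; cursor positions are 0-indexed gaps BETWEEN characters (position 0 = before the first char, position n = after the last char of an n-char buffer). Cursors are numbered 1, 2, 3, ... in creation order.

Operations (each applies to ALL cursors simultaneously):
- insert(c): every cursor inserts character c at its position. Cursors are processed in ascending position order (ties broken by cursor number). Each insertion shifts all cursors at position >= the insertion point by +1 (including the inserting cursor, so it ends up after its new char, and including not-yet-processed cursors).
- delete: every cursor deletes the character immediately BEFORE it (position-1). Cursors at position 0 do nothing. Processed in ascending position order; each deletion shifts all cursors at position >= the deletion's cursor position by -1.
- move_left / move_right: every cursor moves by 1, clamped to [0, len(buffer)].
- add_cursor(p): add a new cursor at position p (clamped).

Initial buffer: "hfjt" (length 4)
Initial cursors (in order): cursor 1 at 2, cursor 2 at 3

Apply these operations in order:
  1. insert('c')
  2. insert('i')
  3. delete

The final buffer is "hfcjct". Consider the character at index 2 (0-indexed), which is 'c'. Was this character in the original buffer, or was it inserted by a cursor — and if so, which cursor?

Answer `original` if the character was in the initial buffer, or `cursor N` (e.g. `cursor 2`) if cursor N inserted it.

Answer: cursor 1

Derivation:
After op 1 (insert('c')): buffer="hfcjct" (len 6), cursors c1@3 c2@5, authorship ..1.2.
After op 2 (insert('i')): buffer="hfcijcit" (len 8), cursors c1@4 c2@7, authorship ..11.22.
After op 3 (delete): buffer="hfcjct" (len 6), cursors c1@3 c2@5, authorship ..1.2.
Authorship (.=original, N=cursor N): . . 1 . 2 .
Index 2: author = 1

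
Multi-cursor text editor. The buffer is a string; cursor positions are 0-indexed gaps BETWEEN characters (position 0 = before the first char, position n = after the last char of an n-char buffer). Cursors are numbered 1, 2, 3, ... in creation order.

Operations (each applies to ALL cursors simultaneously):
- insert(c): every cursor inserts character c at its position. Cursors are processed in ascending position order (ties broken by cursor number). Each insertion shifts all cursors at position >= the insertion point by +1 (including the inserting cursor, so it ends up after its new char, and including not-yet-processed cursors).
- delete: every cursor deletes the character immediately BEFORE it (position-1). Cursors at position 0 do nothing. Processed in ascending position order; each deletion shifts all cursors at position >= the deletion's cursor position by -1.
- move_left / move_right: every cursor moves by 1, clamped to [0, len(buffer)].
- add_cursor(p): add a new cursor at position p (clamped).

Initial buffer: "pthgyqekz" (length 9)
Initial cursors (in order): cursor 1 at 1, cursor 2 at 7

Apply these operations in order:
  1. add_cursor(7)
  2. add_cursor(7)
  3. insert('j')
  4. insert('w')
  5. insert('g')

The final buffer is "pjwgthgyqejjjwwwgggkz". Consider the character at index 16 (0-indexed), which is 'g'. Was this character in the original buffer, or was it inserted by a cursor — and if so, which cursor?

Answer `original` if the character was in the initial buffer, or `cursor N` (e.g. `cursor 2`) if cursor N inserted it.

After op 1 (add_cursor(7)): buffer="pthgyqekz" (len 9), cursors c1@1 c2@7 c3@7, authorship .........
After op 2 (add_cursor(7)): buffer="pthgyqekz" (len 9), cursors c1@1 c2@7 c3@7 c4@7, authorship .........
After op 3 (insert('j')): buffer="pjthgyqejjjkz" (len 13), cursors c1@2 c2@11 c3@11 c4@11, authorship .1......234..
After op 4 (insert('w')): buffer="pjwthgyqejjjwwwkz" (len 17), cursors c1@3 c2@15 c3@15 c4@15, authorship .11......234234..
After op 5 (insert('g')): buffer="pjwgthgyqejjjwwwgggkz" (len 21), cursors c1@4 c2@19 c3@19 c4@19, authorship .111......234234234..
Authorship (.=original, N=cursor N): . 1 1 1 . . . . . . 2 3 4 2 3 4 2 3 4 . .
Index 16: author = 2

Answer: cursor 2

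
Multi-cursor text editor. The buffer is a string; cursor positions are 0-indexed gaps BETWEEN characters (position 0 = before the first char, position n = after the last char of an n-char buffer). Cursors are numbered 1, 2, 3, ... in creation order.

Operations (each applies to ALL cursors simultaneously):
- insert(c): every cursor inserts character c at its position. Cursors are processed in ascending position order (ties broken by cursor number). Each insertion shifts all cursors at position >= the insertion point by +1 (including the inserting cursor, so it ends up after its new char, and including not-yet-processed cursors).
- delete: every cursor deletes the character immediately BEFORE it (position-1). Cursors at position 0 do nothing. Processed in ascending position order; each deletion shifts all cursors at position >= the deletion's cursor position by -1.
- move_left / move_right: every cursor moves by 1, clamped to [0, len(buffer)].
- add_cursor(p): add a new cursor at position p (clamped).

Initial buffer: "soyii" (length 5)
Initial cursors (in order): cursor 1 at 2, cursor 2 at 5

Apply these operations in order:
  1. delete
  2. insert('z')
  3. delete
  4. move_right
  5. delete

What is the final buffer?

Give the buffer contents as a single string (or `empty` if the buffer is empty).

After op 1 (delete): buffer="syi" (len 3), cursors c1@1 c2@3, authorship ...
After op 2 (insert('z')): buffer="szyiz" (len 5), cursors c1@2 c2@5, authorship .1..2
After op 3 (delete): buffer="syi" (len 3), cursors c1@1 c2@3, authorship ...
After op 4 (move_right): buffer="syi" (len 3), cursors c1@2 c2@3, authorship ...
After op 5 (delete): buffer="s" (len 1), cursors c1@1 c2@1, authorship .

Answer: s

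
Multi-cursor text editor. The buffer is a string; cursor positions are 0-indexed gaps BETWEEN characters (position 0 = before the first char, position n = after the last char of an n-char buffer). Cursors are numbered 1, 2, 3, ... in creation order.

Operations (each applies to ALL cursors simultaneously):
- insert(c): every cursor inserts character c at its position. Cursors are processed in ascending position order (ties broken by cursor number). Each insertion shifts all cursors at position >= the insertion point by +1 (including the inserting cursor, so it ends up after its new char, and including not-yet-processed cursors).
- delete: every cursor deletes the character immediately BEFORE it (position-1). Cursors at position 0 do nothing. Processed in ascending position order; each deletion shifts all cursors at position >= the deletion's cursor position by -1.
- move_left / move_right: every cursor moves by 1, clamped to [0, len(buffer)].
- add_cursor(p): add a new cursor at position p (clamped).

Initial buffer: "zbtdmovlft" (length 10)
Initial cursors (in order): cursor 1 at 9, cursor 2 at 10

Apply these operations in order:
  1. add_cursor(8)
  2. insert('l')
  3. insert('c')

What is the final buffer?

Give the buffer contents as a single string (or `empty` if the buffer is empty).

After op 1 (add_cursor(8)): buffer="zbtdmovlft" (len 10), cursors c3@8 c1@9 c2@10, authorship ..........
After op 2 (insert('l')): buffer="zbtdmovllfltl" (len 13), cursors c3@9 c1@11 c2@13, authorship ........3.1.2
After op 3 (insert('c')): buffer="zbtdmovllcflctlc" (len 16), cursors c3@10 c1@13 c2@16, authorship ........33.11.22

Answer: zbtdmovllcflctlc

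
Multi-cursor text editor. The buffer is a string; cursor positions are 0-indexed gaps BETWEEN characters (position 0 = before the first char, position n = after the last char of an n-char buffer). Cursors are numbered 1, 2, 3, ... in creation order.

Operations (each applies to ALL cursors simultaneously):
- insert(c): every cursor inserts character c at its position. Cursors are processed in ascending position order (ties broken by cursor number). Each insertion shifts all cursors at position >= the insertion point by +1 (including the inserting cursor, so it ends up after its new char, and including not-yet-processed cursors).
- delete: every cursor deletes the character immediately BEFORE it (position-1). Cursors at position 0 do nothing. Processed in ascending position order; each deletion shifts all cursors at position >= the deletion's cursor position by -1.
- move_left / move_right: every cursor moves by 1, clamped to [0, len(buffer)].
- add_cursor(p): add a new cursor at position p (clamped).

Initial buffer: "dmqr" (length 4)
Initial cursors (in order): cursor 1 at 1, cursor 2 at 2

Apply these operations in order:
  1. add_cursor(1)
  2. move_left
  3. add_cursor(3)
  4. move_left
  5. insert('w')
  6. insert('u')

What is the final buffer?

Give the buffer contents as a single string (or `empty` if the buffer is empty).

Answer: wwwuuudmwuqr

Derivation:
After op 1 (add_cursor(1)): buffer="dmqr" (len 4), cursors c1@1 c3@1 c2@2, authorship ....
After op 2 (move_left): buffer="dmqr" (len 4), cursors c1@0 c3@0 c2@1, authorship ....
After op 3 (add_cursor(3)): buffer="dmqr" (len 4), cursors c1@0 c3@0 c2@1 c4@3, authorship ....
After op 4 (move_left): buffer="dmqr" (len 4), cursors c1@0 c2@0 c3@0 c4@2, authorship ....
After op 5 (insert('w')): buffer="wwwdmwqr" (len 8), cursors c1@3 c2@3 c3@3 c4@6, authorship 123..4..
After op 6 (insert('u')): buffer="wwwuuudmwuqr" (len 12), cursors c1@6 c2@6 c3@6 c4@10, authorship 123123..44..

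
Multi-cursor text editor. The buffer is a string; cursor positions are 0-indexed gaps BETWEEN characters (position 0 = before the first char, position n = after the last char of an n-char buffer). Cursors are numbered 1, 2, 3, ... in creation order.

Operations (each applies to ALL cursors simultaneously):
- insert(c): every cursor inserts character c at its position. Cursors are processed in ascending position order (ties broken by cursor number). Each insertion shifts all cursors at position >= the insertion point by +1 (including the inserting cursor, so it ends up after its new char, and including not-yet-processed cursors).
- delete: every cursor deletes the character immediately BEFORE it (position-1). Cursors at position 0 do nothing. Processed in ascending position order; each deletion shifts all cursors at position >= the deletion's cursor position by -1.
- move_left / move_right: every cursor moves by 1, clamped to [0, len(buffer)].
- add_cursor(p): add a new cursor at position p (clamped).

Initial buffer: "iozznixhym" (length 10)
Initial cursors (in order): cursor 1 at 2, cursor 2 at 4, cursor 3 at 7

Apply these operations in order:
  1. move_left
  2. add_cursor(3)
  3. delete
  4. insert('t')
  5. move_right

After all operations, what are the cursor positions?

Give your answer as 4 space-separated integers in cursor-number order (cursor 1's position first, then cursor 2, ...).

After op 1 (move_left): buffer="iozznixhym" (len 10), cursors c1@1 c2@3 c3@6, authorship ..........
After op 2 (add_cursor(3)): buffer="iozznixhym" (len 10), cursors c1@1 c2@3 c4@3 c3@6, authorship ..........
After op 3 (delete): buffer="znxhym" (len 6), cursors c1@0 c2@0 c4@0 c3@2, authorship ......
After op 4 (insert('t')): buffer="tttzntxhym" (len 10), cursors c1@3 c2@3 c4@3 c3@6, authorship 124..3....
After op 5 (move_right): buffer="tttzntxhym" (len 10), cursors c1@4 c2@4 c4@4 c3@7, authorship 124..3....

Answer: 4 4 7 4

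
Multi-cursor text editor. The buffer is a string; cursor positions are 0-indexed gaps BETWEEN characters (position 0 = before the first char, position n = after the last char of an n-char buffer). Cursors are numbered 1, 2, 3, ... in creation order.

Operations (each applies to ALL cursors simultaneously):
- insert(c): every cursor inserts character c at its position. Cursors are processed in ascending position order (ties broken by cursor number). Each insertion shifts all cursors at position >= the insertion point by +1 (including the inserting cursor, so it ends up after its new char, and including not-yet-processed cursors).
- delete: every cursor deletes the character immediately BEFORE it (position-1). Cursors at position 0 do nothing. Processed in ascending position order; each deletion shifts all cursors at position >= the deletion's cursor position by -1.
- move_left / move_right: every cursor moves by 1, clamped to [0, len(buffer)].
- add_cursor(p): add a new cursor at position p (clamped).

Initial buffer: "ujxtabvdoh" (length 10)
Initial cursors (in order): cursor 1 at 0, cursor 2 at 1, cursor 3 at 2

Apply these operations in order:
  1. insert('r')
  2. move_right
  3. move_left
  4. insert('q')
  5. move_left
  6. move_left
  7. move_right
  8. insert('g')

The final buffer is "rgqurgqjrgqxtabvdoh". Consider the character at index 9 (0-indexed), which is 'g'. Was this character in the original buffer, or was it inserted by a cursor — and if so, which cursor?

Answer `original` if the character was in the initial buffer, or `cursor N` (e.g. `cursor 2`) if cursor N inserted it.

After op 1 (insert('r')): buffer="rurjrxtabvdoh" (len 13), cursors c1@1 c2@3 c3@5, authorship 1.2.3........
After op 2 (move_right): buffer="rurjrxtabvdoh" (len 13), cursors c1@2 c2@4 c3@6, authorship 1.2.3........
After op 3 (move_left): buffer="rurjrxtabvdoh" (len 13), cursors c1@1 c2@3 c3@5, authorship 1.2.3........
After op 4 (insert('q')): buffer="rqurqjrqxtabvdoh" (len 16), cursors c1@2 c2@5 c3@8, authorship 11.22.33........
After op 5 (move_left): buffer="rqurqjrqxtabvdoh" (len 16), cursors c1@1 c2@4 c3@7, authorship 11.22.33........
After op 6 (move_left): buffer="rqurqjrqxtabvdoh" (len 16), cursors c1@0 c2@3 c3@6, authorship 11.22.33........
After op 7 (move_right): buffer="rqurqjrqxtabvdoh" (len 16), cursors c1@1 c2@4 c3@7, authorship 11.22.33........
After op 8 (insert('g')): buffer="rgqurgqjrgqxtabvdoh" (len 19), cursors c1@2 c2@6 c3@10, authorship 111.222.333........
Authorship (.=original, N=cursor N): 1 1 1 . 2 2 2 . 3 3 3 . . . . . . . .
Index 9: author = 3

Answer: cursor 3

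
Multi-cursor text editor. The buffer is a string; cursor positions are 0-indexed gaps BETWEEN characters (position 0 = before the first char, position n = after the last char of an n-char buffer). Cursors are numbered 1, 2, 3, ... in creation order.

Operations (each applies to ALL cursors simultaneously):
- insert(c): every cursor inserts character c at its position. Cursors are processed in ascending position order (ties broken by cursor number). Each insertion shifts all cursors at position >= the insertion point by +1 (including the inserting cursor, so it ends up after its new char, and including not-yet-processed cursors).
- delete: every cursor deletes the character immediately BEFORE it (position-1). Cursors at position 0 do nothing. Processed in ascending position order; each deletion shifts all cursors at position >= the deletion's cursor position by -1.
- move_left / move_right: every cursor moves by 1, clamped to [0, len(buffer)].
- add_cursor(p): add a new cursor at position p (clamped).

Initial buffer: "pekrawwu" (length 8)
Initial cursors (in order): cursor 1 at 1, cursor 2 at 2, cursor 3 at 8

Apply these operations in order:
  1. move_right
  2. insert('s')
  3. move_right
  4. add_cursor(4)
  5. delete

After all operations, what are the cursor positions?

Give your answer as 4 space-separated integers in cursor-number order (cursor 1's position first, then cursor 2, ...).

Answer: 2 3 7 2

Derivation:
After op 1 (move_right): buffer="pekrawwu" (len 8), cursors c1@2 c2@3 c3@8, authorship ........
After op 2 (insert('s')): buffer="pesksrawwus" (len 11), cursors c1@3 c2@5 c3@11, authorship ..1.2.....3
After op 3 (move_right): buffer="pesksrawwus" (len 11), cursors c1@4 c2@6 c3@11, authorship ..1.2.....3
After op 4 (add_cursor(4)): buffer="pesksrawwus" (len 11), cursors c1@4 c4@4 c2@6 c3@11, authorship ..1.2.....3
After op 5 (delete): buffer="pesawwu" (len 7), cursors c1@2 c4@2 c2@3 c3@7, authorship ..2....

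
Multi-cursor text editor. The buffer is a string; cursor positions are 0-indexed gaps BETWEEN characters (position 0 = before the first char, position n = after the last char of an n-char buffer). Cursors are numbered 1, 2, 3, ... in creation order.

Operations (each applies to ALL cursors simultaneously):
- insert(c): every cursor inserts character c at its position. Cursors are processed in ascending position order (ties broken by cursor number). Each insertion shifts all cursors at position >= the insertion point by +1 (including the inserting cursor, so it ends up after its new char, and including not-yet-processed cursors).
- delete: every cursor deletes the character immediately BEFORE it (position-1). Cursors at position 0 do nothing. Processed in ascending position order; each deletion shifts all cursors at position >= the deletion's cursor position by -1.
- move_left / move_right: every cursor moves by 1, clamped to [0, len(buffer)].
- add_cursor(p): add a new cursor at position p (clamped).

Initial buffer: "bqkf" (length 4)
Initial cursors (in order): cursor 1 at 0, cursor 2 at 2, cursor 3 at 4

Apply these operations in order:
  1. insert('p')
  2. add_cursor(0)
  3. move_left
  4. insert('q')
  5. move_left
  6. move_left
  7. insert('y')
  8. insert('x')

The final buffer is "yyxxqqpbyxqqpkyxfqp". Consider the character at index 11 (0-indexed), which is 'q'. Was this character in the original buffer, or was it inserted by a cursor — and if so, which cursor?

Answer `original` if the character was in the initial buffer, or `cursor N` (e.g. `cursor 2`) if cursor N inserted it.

Answer: cursor 2

Derivation:
After op 1 (insert('p')): buffer="pbqpkfp" (len 7), cursors c1@1 c2@4 c3@7, authorship 1..2..3
After op 2 (add_cursor(0)): buffer="pbqpkfp" (len 7), cursors c4@0 c1@1 c2@4 c3@7, authorship 1..2..3
After op 3 (move_left): buffer="pbqpkfp" (len 7), cursors c1@0 c4@0 c2@3 c3@6, authorship 1..2..3
After op 4 (insert('q')): buffer="qqpbqqpkfqp" (len 11), cursors c1@2 c4@2 c2@6 c3@10, authorship 141..22..33
After op 5 (move_left): buffer="qqpbqqpkfqp" (len 11), cursors c1@1 c4@1 c2@5 c3@9, authorship 141..22..33
After op 6 (move_left): buffer="qqpbqqpkfqp" (len 11), cursors c1@0 c4@0 c2@4 c3@8, authorship 141..22..33
After op 7 (insert('y')): buffer="yyqqpbyqqpkyfqp" (len 15), cursors c1@2 c4@2 c2@7 c3@12, authorship 14141.2.22.3.33
After op 8 (insert('x')): buffer="yyxxqqpbyxqqpkyxfqp" (len 19), cursors c1@4 c4@4 c2@10 c3@16, authorship 1414141.22.22.33.33
Authorship (.=original, N=cursor N): 1 4 1 4 1 4 1 . 2 2 . 2 2 . 3 3 . 3 3
Index 11: author = 2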